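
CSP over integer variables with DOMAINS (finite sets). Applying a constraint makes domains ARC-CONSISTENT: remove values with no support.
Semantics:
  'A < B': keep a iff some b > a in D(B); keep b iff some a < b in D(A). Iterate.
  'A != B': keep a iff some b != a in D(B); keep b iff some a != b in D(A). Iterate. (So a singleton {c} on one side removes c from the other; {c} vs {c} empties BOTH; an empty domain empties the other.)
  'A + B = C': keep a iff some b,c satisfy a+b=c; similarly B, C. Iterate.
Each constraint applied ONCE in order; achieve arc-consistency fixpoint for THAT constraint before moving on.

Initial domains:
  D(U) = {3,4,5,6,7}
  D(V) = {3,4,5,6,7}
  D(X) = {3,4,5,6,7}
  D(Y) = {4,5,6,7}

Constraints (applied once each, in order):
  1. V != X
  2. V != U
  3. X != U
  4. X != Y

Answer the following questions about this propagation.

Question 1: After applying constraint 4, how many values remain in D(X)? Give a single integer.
Answer: 5

Derivation:
Constraint 1 (V != X) on D(V)={3,4,5,6,7} D(X)={3,4,5,6,7}: no change
Constraint 2 (V != U) on D(V)={3,4,5,6,7} D(U)={3,4,5,6,7}: no change
Constraint 3 (X != U) on D(X)={3,4,5,6,7} D(U)={3,4,5,6,7}: no change
Constraint 4 (X != Y) on D(X)={3,4,5,6,7} D(Y)={4,5,6,7}: no change
So after constraint 4: D(X)={3,4,5,6,7}, size = 5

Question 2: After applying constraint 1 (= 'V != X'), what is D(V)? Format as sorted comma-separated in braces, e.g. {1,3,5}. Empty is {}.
Answer: {3,4,5,6,7}

Derivation:
Constraint 1 (V != X) on D(V)={3,4,5,6,7} D(X)={3,4,5,6,7}: no change
So after constraint 1: D(V) = {3,4,5,6,7}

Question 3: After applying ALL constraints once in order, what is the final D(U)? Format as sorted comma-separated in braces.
Constraint 1 (V != X) on D(V)={3,4,5,6,7} D(X)={3,4,5,6,7}: no change
Constraint 2 (V != U) on D(V)={3,4,5,6,7} D(U)={3,4,5,6,7}: no change
Constraint 3 (X != U) on D(X)={3,4,5,6,7} D(U)={3,4,5,6,7}: no change
Constraint 4 (X != Y) on D(X)={3,4,5,6,7} D(Y)={4,5,6,7}: no change
So after all 4 constraints: D(U) = {3,4,5,6,7}

Answer: {3,4,5,6,7}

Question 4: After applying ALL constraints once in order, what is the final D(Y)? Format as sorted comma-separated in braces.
Constraint 1 (V != X) on D(V)={3,4,5,6,7} D(X)={3,4,5,6,7}: no change
Constraint 2 (V != U) on D(V)={3,4,5,6,7} D(U)={3,4,5,6,7}: no change
Constraint 3 (X != U) on D(X)={3,4,5,6,7} D(U)={3,4,5,6,7}: no change
Constraint 4 (X != Y) on D(X)={3,4,5,6,7} D(Y)={4,5,6,7}: no change
So after all 4 constraints: D(Y) = {4,5,6,7}

Answer: {4,5,6,7}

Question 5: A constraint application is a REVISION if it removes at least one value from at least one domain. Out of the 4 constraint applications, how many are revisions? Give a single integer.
Constraint 1 (V != X) on D(V)={3,4,5,6,7} D(X)={3,4,5,6,7}: no change => not a revision
Constraint 2 (V != U) on D(V)={3,4,5,6,7} D(U)={3,4,5,6,7}: no change => not a revision
Constraint 3 (X != U) on D(X)={3,4,5,6,7} D(U)={3,4,5,6,7}: no change => not a revision
Constraint 4 (X != Y) on D(X)={3,4,5,6,7} D(Y)={4,5,6,7}: no change => not a revision
Total revisions = 0

Answer: 0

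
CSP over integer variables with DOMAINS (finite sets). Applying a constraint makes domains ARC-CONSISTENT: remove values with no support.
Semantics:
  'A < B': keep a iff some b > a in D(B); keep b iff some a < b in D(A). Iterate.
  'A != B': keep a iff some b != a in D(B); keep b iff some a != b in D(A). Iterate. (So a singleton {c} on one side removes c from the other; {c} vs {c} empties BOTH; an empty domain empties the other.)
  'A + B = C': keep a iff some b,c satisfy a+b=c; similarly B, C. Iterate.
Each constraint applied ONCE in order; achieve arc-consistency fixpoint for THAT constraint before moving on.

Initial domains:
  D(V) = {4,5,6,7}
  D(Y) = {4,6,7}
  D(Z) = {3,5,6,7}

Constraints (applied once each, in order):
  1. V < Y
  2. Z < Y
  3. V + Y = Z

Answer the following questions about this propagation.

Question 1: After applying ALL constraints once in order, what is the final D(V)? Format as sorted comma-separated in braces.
Constraint 1 (V < Y) on D(V)={4,5,6,7} D(Y)={4,6,7}: V {4,5,6,7}->{4,5,6}; Y {4,6,7}->{6,7}
Constraint 2 (Z < Y) on D(Z)={3,5,6,7} D(Y)={6,7}: Z {3,5,6,7}->{3,5,6}
Constraint 3 (V + Y = Z) on D(V)={4,5,6} D(Y)={6,7} D(Z)={3,5,6}: V {4,5,6}->{}; Y {6,7}->{}; Z {3,5,6}->{}
So after all 3 constraints: D(V) = {}

Answer: {}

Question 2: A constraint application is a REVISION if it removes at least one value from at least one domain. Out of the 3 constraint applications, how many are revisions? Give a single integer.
Constraint 1 (V < Y) on D(V)={4,5,6,7} D(Y)={4,6,7}: V {4,5,6,7}->{4,5,6}; Y {4,6,7}->{6,7} => REVISION
Constraint 2 (Z < Y) on D(Z)={3,5,6,7} D(Y)={6,7}: Z {3,5,6,7}->{3,5,6} => REVISION
Constraint 3 (V + Y = Z) on D(V)={4,5,6} D(Y)={6,7} D(Z)={3,5,6}: V {4,5,6}->{}; Y {6,7}->{}; Z {3,5,6}->{} => REVISION
Total revisions = 3

Answer: 3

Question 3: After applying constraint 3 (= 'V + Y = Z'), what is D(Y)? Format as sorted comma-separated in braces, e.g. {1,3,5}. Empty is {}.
Constraint 1 (V < Y) on D(V)={4,5,6,7} D(Y)={4,6,7}: V {4,5,6,7}->{4,5,6}; Y {4,6,7}->{6,7}
Constraint 2 (Z < Y) on D(Z)={3,5,6,7} D(Y)={6,7}: Z {3,5,6,7}->{3,5,6}
Constraint 3 (V + Y = Z) on D(V)={4,5,6} D(Y)={6,7} D(Z)={3,5,6}: V {4,5,6}->{}; Y {6,7}->{}; Z {3,5,6}->{}
So after constraint 3: D(Y) = {}

Answer: {}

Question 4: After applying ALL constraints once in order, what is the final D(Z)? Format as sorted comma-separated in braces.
Constraint 1 (V < Y) on D(V)={4,5,6,7} D(Y)={4,6,7}: V {4,5,6,7}->{4,5,6}; Y {4,6,7}->{6,7}
Constraint 2 (Z < Y) on D(Z)={3,5,6,7} D(Y)={6,7}: Z {3,5,6,7}->{3,5,6}
Constraint 3 (V + Y = Z) on D(V)={4,5,6} D(Y)={6,7} D(Z)={3,5,6}: V {4,5,6}->{}; Y {6,7}->{}; Z {3,5,6}->{}
So after all 3 constraints: D(Z) = {}

Answer: {}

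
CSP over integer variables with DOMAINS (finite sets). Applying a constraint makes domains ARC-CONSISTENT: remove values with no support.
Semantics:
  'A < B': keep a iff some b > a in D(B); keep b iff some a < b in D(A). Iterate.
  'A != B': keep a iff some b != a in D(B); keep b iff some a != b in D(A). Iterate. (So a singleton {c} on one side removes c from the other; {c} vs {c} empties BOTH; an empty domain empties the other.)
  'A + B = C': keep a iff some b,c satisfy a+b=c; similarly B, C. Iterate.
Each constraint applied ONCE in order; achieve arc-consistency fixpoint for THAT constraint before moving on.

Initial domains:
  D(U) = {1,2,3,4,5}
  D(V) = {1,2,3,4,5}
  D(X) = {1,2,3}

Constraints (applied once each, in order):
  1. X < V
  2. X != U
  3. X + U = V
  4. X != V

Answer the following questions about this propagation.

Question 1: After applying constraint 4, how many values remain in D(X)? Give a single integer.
Answer: 3

Derivation:
Constraint 1 (X < V) on D(X)={1,2,3} D(V)={1,2,3,4,5}: V {1,2,3,4,5}->{2,3,4,5}
Constraint 2 (X != U) on D(X)={1,2,3} D(U)={1,2,3,4,5}: no change
Constraint 3 (X + U = V) on D(X)={1,2,3} D(U)={1,2,3,4,5} D(V)={2,3,4,5}: U {1,2,3,4,5}->{1,2,3,4}
Constraint 4 (X != V) on D(X)={1,2,3} D(V)={2,3,4,5}: no change
So after constraint 4: D(X)={1,2,3}, size = 3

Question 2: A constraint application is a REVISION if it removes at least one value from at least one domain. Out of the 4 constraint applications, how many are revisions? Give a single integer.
Answer: 2

Derivation:
Constraint 1 (X < V) on D(X)={1,2,3} D(V)={1,2,3,4,5}: V {1,2,3,4,5}->{2,3,4,5} => REVISION
Constraint 2 (X != U) on D(X)={1,2,3} D(U)={1,2,3,4,5}: no change => not a revision
Constraint 3 (X + U = V) on D(X)={1,2,3} D(U)={1,2,3,4,5} D(V)={2,3,4,5}: U {1,2,3,4,5}->{1,2,3,4} => REVISION
Constraint 4 (X != V) on D(X)={1,2,3} D(V)={2,3,4,5}: no change => not a revision
Total revisions = 2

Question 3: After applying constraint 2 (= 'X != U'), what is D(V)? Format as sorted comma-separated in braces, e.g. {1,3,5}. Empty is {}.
Answer: {2,3,4,5}

Derivation:
Constraint 1 (X < V) on D(X)={1,2,3} D(V)={1,2,3,4,5}: V {1,2,3,4,5}->{2,3,4,5}
Constraint 2 (X != U) on D(X)={1,2,3} D(U)={1,2,3,4,5}: no change
So after constraint 2: D(V) = {2,3,4,5}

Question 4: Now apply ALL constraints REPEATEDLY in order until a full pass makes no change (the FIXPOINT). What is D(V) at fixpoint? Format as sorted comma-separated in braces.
Answer: {2,3,4,5}

Derivation:
pass 0 (initial): D(V)={1,2,3,4,5}
pass 1: U {1,2,3,4,5}->{1,2,3,4}; V {1,2,3,4,5}->{2,3,4,5}
pass 2: no change
Fixpoint after 2 passes: D(V) = {2,3,4,5}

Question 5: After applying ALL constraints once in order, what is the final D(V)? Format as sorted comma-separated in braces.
Constraint 1 (X < V) on D(X)={1,2,3} D(V)={1,2,3,4,5}: V {1,2,3,4,5}->{2,3,4,5}
Constraint 2 (X != U) on D(X)={1,2,3} D(U)={1,2,3,4,5}: no change
Constraint 3 (X + U = V) on D(X)={1,2,3} D(U)={1,2,3,4,5} D(V)={2,3,4,5}: U {1,2,3,4,5}->{1,2,3,4}
Constraint 4 (X != V) on D(X)={1,2,3} D(V)={2,3,4,5}: no change
So after all 4 constraints: D(V) = {2,3,4,5}

Answer: {2,3,4,5}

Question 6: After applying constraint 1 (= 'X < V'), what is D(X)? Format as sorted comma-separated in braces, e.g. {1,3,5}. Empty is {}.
Constraint 1 (X < V) on D(X)={1,2,3} D(V)={1,2,3,4,5}: V {1,2,3,4,5}->{2,3,4,5}
So after constraint 1: D(X) = {1,2,3}

Answer: {1,2,3}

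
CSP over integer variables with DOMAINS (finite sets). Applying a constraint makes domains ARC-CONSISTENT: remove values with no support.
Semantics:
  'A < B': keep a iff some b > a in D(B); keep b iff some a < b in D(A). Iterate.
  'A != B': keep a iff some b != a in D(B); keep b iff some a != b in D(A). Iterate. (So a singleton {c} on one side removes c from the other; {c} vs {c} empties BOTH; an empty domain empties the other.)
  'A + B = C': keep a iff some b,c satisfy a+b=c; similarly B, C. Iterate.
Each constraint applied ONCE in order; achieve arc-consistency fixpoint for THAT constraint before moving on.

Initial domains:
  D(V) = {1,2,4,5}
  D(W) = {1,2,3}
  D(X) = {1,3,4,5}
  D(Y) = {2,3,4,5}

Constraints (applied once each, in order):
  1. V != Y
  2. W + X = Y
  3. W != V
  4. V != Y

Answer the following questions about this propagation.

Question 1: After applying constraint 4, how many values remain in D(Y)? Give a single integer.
Answer: 4

Derivation:
Constraint 1 (V != Y) on D(V)={1,2,4,5} D(Y)={2,3,4,5}: no change
Constraint 2 (W + X = Y) on D(W)={1,2,3} D(X)={1,3,4,5} D(Y)={2,3,4,5}: X {1,3,4,5}->{1,3,4}
Constraint 3 (W != V) on D(W)={1,2,3} D(V)={1,2,4,5}: no change
Constraint 4 (V != Y) on D(V)={1,2,4,5} D(Y)={2,3,4,5}: no change
So after constraint 4: D(Y)={2,3,4,5}, size = 4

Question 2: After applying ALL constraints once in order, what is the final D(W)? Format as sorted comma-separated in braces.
Answer: {1,2,3}

Derivation:
Constraint 1 (V != Y) on D(V)={1,2,4,5} D(Y)={2,3,4,5}: no change
Constraint 2 (W + X = Y) on D(W)={1,2,3} D(X)={1,3,4,5} D(Y)={2,3,4,5}: X {1,3,4,5}->{1,3,4}
Constraint 3 (W != V) on D(W)={1,2,3} D(V)={1,2,4,5}: no change
Constraint 4 (V != Y) on D(V)={1,2,4,5} D(Y)={2,3,4,5}: no change
So after all 4 constraints: D(W) = {1,2,3}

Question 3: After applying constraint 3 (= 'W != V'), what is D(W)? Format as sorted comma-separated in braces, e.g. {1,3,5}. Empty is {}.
Constraint 1 (V != Y) on D(V)={1,2,4,5} D(Y)={2,3,4,5}: no change
Constraint 2 (W + X = Y) on D(W)={1,2,3} D(X)={1,3,4,5} D(Y)={2,3,4,5}: X {1,3,4,5}->{1,3,4}
Constraint 3 (W != V) on D(W)={1,2,3} D(V)={1,2,4,5}: no change
So after constraint 3: D(W) = {1,2,3}

Answer: {1,2,3}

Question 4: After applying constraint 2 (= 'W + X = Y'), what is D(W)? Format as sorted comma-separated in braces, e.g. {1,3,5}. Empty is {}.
Answer: {1,2,3}

Derivation:
Constraint 1 (V != Y) on D(V)={1,2,4,5} D(Y)={2,3,4,5}: no change
Constraint 2 (W + X = Y) on D(W)={1,2,3} D(X)={1,3,4,5} D(Y)={2,3,4,5}: X {1,3,4,5}->{1,3,4}
So after constraint 2: D(W) = {1,2,3}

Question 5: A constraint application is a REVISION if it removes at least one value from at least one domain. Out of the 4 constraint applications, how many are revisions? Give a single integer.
Constraint 1 (V != Y) on D(V)={1,2,4,5} D(Y)={2,3,4,5}: no change => not a revision
Constraint 2 (W + X = Y) on D(W)={1,2,3} D(X)={1,3,4,5} D(Y)={2,3,4,5}: X {1,3,4,5}->{1,3,4} => REVISION
Constraint 3 (W != V) on D(W)={1,2,3} D(V)={1,2,4,5}: no change => not a revision
Constraint 4 (V != Y) on D(V)={1,2,4,5} D(Y)={2,3,4,5}: no change => not a revision
Total revisions = 1

Answer: 1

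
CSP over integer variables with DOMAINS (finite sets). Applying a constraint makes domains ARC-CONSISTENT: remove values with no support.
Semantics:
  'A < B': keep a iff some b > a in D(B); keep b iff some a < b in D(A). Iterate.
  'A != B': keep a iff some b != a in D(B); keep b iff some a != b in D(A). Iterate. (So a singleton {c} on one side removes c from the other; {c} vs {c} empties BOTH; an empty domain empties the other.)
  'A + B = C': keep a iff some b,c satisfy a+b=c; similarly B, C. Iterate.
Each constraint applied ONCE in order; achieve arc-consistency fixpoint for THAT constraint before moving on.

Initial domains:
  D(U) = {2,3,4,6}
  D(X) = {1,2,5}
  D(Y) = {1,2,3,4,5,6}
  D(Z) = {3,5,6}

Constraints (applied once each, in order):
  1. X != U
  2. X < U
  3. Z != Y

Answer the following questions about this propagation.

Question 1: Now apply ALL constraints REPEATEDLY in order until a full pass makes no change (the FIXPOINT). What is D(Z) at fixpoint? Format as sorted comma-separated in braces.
pass 0 (initial): D(Z)={3,5,6}
pass 1: no change
Fixpoint after 1 passes: D(Z) = {3,5,6}

Answer: {3,5,6}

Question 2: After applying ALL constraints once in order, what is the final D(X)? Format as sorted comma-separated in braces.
Answer: {1,2,5}

Derivation:
Constraint 1 (X != U) on D(X)={1,2,5} D(U)={2,3,4,6}: no change
Constraint 2 (X < U) on D(X)={1,2,5} D(U)={2,3,4,6}: no change
Constraint 3 (Z != Y) on D(Z)={3,5,6} D(Y)={1,2,3,4,5,6}: no change
So after all 3 constraints: D(X) = {1,2,5}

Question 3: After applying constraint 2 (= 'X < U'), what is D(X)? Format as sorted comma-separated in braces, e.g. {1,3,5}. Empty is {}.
Constraint 1 (X != U) on D(X)={1,2,5} D(U)={2,3,4,6}: no change
Constraint 2 (X < U) on D(X)={1,2,5} D(U)={2,3,4,6}: no change
So after constraint 2: D(X) = {1,2,5}

Answer: {1,2,5}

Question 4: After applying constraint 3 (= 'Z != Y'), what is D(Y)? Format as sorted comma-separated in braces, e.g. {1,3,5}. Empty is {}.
Constraint 1 (X != U) on D(X)={1,2,5} D(U)={2,3,4,6}: no change
Constraint 2 (X < U) on D(X)={1,2,5} D(U)={2,3,4,6}: no change
Constraint 3 (Z != Y) on D(Z)={3,5,6} D(Y)={1,2,3,4,5,6}: no change
So after constraint 3: D(Y) = {1,2,3,4,5,6}

Answer: {1,2,3,4,5,6}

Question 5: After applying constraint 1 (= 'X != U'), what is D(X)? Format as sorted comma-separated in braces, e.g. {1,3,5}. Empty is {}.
Answer: {1,2,5}

Derivation:
Constraint 1 (X != U) on D(X)={1,2,5} D(U)={2,3,4,6}: no change
So after constraint 1: D(X) = {1,2,5}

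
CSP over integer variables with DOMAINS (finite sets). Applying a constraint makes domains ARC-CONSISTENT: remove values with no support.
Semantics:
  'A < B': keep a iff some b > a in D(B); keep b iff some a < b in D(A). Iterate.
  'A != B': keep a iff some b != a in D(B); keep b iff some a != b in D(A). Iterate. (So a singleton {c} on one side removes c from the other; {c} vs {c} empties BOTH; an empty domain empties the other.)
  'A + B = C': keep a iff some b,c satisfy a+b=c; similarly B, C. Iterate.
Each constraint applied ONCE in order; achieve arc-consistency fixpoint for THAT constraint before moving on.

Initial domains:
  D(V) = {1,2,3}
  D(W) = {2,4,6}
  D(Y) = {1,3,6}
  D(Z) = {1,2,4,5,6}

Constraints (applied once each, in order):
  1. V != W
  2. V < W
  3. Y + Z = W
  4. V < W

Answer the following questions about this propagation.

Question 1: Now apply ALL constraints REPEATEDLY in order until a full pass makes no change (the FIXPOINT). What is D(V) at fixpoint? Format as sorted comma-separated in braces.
Answer: {1,2,3}

Derivation:
pass 0 (initial): D(V)={1,2,3}
pass 1: Y {1,3,6}->{1,3}; Z {1,2,4,5,6}->{1,5}
pass 2: no change
Fixpoint after 2 passes: D(V) = {1,2,3}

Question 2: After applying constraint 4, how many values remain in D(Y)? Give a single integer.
Constraint 1 (V != W) on D(V)={1,2,3} D(W)={2,4,6}: no change
Constraint 2 (V < W) on D(V)={1,2,3} D(W)={2,4,6}: no change
Constraint 3 (Y + Z = W) on D(Y)={1,3,6} D(Z)={1,2,4,5,6} D(W)={2,4,6}: Y {1,3,6}->{1,3}; Z {1,2,4,5,6}->{1,5}
Constraint 4 (V < W) on D(V)={1,2,3} D(W)={2,4,6}: no change
So after constraint 4: D(Y)={1,3}, size = 2

Answer: 2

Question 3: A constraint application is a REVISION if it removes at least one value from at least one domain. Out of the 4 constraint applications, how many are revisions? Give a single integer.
Constraint 1 (V != W) on D(V)={1,2,3} D(W)={2,4,6}: no change => not a revision
Constraint 2 (V < W) on D(V)={1,2,3} D(W)={2,4,6}: no change => not a revision
Constraint 3 (Y + Z = W) on D(Y)={1,3,6} D(Z)={1,2,4,5,6} D(W)={2,4,6}: Y {1,3,6}->{1,3}; Z {1,2,4,5,6}->{1,5} => REVISION
Constraint 4 (V < W) on D(V)={1,2,3} D(W)={2,4,6}: no change => not a revision
Total revisions = 1

Answer: 1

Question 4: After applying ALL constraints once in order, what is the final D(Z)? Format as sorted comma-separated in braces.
Answer: {1,5}

Derivation:
Constraint 1 (V != W) on D(V)={1,2,3} D(W)={2,4,6}: no change
Constraint 2 (V < W) on D(V)={1,2,3} D(W)={2,4,6}: no change
Constraint 3 (Y + Z = W) on D(Y)={1,3,6} D(Z)={1,2,4,5,6} D(W)={2,4,6}: Y {1,3,6}->{1,3}; Z {1,2,4,5,6}->{1,5}
Constraint 4 (V < W) on D(V)={1,2,3} D(W)={2,4,6}: no change
So after all 4 constraints: D(Z) = {1,5}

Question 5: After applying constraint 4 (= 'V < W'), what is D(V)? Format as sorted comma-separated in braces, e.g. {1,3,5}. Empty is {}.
Answer: {1,2,3}

Derivation:
Constraint 1 (V != W) on D(V)={1,2,3} D(W)={2,4,6}: no change
Constraint 2 (V < W) on D(V)={1,2,3} D(W)={2,4,6}: no change
Constraint 3 (Y + Z = W) on D(Y)={1,3,6} D(Z)={1,2,4,5,6} D(W)={2,4,6}: Y {1,3,6}->{1,3}; Z {1,2,4,5,6}->{1,5}
Constraint 4 (V < W) on D(V)={1,2,3} D(W)={2,4,6}: no change
So after constraint 4: D(V) = {1,2,3}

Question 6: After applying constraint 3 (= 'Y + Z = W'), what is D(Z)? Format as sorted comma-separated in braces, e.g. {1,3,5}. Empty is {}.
Constraint 1 (V != W) on D(V)={1,2,3} D(W)={2,4,6}: no change
Constraint 2 (V < W) on D(V)={1,2,3} D(W)={2,4,6}: no change
Constraint 3 (Y + Z = W) on D(Y)={1,3,6} D(Z)={1,2,4,5,6} D(W)={2,4,6}: Y {1,3,6}->{1,3}; Z {1,2,4,5,6}->{1,5}
So after constraint 3: D(Z) = {1,5}

Answer: {1,5}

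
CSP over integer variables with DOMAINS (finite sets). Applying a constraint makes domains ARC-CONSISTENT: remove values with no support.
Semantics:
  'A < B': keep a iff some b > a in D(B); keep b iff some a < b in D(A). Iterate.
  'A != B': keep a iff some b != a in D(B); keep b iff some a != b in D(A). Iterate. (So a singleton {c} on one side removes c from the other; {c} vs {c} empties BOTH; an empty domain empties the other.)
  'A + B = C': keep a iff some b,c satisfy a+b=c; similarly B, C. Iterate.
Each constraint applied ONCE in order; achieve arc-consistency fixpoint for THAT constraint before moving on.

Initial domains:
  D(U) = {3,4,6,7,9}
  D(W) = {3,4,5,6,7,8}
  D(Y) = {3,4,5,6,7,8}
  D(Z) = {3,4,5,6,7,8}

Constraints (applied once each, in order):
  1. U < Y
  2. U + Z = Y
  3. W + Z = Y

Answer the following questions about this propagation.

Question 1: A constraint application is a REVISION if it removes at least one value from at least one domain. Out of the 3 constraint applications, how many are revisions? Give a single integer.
Answer: 3

Derivation:
Constraint 1 (U < Y) on D(U)={3,4,6,7,9} D(Y)={3,4,5,6,7,8}: U {3,4,6,7,9}->{3,4,6,7}; Y {3,4,5,6,7,8}->{4,5,6,7,8} => REVISION
Constraint 2 (U + Z = Y) on D(U)={3,4,6,7} D(Z)={3,4,5,6,7,8} D(Y)={4,5,6,7,8}: U {3,4,6,7}->{3,4}; Z {3,4,5,6,7,8}->{3,4,5}; Y {4,5,6,7,8}->{6,7,8} => REVISION
Constraint 3 (W + Z = Y) on D(W)={3,4,5,6,7,8} D(Z)={3,4,5} D(Y)={6,7,8}: W {3,4,5,6,7,8}->{3,4,5} => REVISION
Total revisions = 3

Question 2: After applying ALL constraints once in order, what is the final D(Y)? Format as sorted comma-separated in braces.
Constraint 1 (U < Y) on D(U)={3,4,6,7,9} D(Y)={3,4,5,6,7,8}: U {3,4,6,7,9}->{3,4,6,7}; Y {3,4,5,6,7,8}->{4,5,6,7,8}
Constraint 2 (U + Z = Y) on D(U)={3,4,6,7} D(Z)={3,4,5,6,7,8} D(Y)={4,5,6,7,8}: U {3,4,6,7}->{3,4}; Z {3,4,5,6,7,8}->{3,4,5}; Y {4,5,6,7,8}->{6,7,8}
Constraint 3 (W + Z = Y) on D(W)={3,4,5,6,7,8} D(Z)={3,4,5} D(Y)={6,7,8}: W {3,4,5,6,7,8}->{3,4,5}
So after all 3 constraints: D(Y) = {6,7,8}

Answer: {6,7,8}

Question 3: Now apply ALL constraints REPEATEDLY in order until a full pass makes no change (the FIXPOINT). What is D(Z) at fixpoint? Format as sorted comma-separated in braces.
pass 0 (initial): D(Z)={3,4,5,6,7,8}
pass 1: U {3,4,6,7,9}->{3,4}; W {3,4,5,6,7,8}->{3,4,5}; Y {3,4,5,6,7,8}->{6,7,8}; Z {3,4,5,6,7,8}->{3,4,5}
pass 2: no change
Fixpoint after 2 passes: D(Z) = {3,4,5}

Answer: {3,4,5}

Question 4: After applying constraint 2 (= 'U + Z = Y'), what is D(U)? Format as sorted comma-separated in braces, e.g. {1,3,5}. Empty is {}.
Constraint 1 (U < Y) on D(U)={3,4,6,7,9} D(Y)={3,4,5,6,7,8}: U {3,4,6,7,9}->{3,4,6,7}; Y {3,4,5,6,7,8}->{4,5,6,7,8}
Constraint 2 (U + Z = Y) on D(U)={3,4,6,7} D(Z)={3,4,5,6,7,8} D(Y)={4,5,6,7,8}: U {3,4,6,7}->{3,4}; Z {3,4,5,6,7,8}->{3,4,5}; Y {4,5,6,7,8}->{6,7,8}
So after constraint 2: D(U) = {3,4}

Answer: {3,4}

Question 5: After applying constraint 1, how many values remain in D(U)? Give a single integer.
Answer: 4

Derivation:
Constraint 1 (U < Y) on D(U)={3,4,6,7,9} D(Y)={3,4,5,6,7,8}: U {3,4,6,7,9}->{3,4,6,7}; Y {3,4,5,6,7,8}->{4,5,6,7,8}
So after constraint 1: D(U)={3,4,6,7}, size = 4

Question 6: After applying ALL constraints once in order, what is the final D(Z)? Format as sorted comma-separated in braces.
Answer: {3,4,5}

Derivation:
Constraint 1 (U < Y) on D(U)={3,4,6,7,9} D(Y)={3,4,5,6,7,8}: U {3,4,6,7,9}->{3,4,6,7}; Y {3,4,5,6,7,8}->{4,5,6,7,8}
Constraint 2 (U + Z = Y) on D(U)={3,4,6,7} D(Z)={3,4,5,6,7,8} D(Y)={4,5,6,7,8}: U {3,4,6,7}->{3,4}; Z {3,4,5,6,7,8}->{3,4,5}; Y {4,5,6,7,8}->{6,7,8}
Constraint 3 (W + Z = Y) on D(W)={3,4,5,6,7,8} D(Z)={3,4,5} D(Y)={6,7,8}: W {3,4,5,6,7,8}->{3,4,5}
So after all 3 constraints: D(Z) = {3,4,5}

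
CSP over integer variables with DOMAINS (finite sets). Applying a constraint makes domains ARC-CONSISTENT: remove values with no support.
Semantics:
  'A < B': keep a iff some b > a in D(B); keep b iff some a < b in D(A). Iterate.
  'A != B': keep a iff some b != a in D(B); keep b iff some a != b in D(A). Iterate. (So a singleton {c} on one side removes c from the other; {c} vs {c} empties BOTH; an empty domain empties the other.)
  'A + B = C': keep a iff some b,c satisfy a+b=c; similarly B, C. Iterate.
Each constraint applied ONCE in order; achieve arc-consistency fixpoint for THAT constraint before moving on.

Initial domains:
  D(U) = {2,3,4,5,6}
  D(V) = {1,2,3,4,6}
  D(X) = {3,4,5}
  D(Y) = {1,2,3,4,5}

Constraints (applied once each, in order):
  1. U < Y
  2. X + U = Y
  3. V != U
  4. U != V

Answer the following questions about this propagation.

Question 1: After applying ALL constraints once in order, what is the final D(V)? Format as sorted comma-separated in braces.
Answer: {1,3,4,6}

Derivation:
Constraint 1 (U < Y) on D(U)={2,3,4,5,6} D(Y)={1,2,3,4,5}: U {2,3,4,5,6}->{2,3,4}; Y {1,2,3,4,5}->{3,4,5}
Constraint 2 (X + U = Y) on D(X)={3,4,5} D(U)={2,3,4} D(Y)={3,4,5}: X {3,4,5}->{3}; U {2,3,4}->{2}; Y {3,4,5}->{5}
Constraint 3 (V != U) on D(V)={1,2,3,4,6} D(U)={2}: V {1,2,3,4,6}->{1,3,4,6}
Constraint 4 (U != V) on D(U)={2} D(V)={1,3,4,6}: no change
So after all 4 constraints: D(V) = {1,3,4,6}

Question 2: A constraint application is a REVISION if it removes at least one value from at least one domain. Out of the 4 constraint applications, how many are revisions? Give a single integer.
Answer: 3

Derivation:
Constraint 1 (U < Y) on D(U)={2,3,4,5,6} D(Y)={1,2,3,4,5}: U {2,3,4,5,6}->{2,3,4}; Y {1,2,3,4,5}->{3,4,5} => REVISION
Constraint 2 (X + U = Y) on D(X)={3,4,5} D(U)={2,3,4} D(Y)={3,4,5}: X {3,4,5}->{3}; U {2,3,4}->{2}; Y {3,4,5}->{5} => REVISION
Constraint 3 (V != U) on D(V)={1,2,3,4,6} D(U)={2}: V {1,2,3,4,6}->{1,3,4,6} => REVISION
Constraint 4 (U != V) on D(U)={2} D(V)={1,3,4,6}: no change => not a revision
Total revisions = 3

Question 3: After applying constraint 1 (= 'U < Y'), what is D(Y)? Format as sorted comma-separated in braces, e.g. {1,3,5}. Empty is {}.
Constraint 1 (U < Y) on D(U)={2,3,4,5,6} D(Y)={1,2,3,4,5}: U {2,3,4,5,6}->{2,3,4}; Y {1,2,3,4,5}->{3,4,5}
So after constraint 1: D(Y) = {3,4,5}

Answer: {3,4,5}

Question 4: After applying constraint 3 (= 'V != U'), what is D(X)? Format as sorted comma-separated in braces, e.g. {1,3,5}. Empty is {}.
Constraint 1 (U < Y) on D(U)={2,3,4,5,6} D(Y)={1,2,3,4,5}: U {2,3,4,5,6}->{2,3,4}; Y {1,2,3,4,5}->{3,4,5}
Constraint 2 (X + U = Y) on D(X)={3,4,5} D(U)={2,3,4} D(Y)={3,4,5}: X {3,4,5}->{3}; U {2,3,4}->{2}; Y {3,4,5}->{5}
Constraint 3 (V != U) on D(V)={1,2,3,4,6} D(U)={2}: V {1,2,3,4,6}->{1,3,4,6}
So after constraint 3: D(X) = {3}

Answer: {3}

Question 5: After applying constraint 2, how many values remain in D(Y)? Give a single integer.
Answer: 1

Derivation:
Constraint 1 (U < Y) on D(U)={2,3,4,5,6} D(Y)={1,2,3,4,5}: U {2,3,4,5,6}->{2,3,4}; Y {1,2,3,4,5}->{3,4,5}
Constraint 2 (X + U = Y) on D(X)={3,4,5} D(U)={2,3,4} D(Y)={3,4,5}: X {3,4,5}->{3}; U {2,3,4}->{2}; Y {3,4,5}->{5}
So after constraint 2: D(Y)={5}, size = 1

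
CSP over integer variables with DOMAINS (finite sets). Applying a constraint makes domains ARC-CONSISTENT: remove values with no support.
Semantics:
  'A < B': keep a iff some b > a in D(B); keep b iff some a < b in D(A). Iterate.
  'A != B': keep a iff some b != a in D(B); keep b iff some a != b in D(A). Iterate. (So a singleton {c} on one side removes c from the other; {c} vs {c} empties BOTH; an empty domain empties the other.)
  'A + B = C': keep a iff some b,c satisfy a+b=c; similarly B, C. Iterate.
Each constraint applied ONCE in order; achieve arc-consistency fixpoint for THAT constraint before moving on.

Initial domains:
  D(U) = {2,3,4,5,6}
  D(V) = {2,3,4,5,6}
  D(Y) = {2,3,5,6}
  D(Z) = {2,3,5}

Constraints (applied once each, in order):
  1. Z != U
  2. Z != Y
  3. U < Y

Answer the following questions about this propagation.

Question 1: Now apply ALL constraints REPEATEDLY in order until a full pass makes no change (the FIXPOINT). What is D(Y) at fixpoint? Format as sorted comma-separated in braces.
pass 0 (initial): D(Y)={2,3,5,6}
pass 1: U {2,3,4,5,6}->{2,3,4,5}; Y {2,3,5,6}->{3,5,6}
pass 2: no change
Fixpoint after 2 passes: D(Y) = {3,5,6}

Answer: {3,5,6}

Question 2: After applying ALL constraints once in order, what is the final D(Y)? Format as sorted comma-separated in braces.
Constraint 1 (Z != U) on D(Z)={2,3,5} D(U)={2,3,4,5,6}: no change
Constraint 2 (Z != Y) on D(Z)={2,3,5} D(Y)={2,3,5,6}: no change
Constraint 3 (U < Y) on D(U)={2,3,4,5,6} D(Y)={2,3,5,6}: U {2,3,4,5,6}->{2,3,4,5}; Y {2,3,5,6}->{3,5,6}
So after all 3 constraints: D(Y) = {3,5,6}

Answer: {3,5,6}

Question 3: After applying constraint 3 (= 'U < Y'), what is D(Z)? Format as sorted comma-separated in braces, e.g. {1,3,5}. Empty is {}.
Constraint 1 (Z != U) on D(Z)={2,3,5} D(U)={2,3,4,5,6}: no change
Constraint 2 (Z != Y) on D(Z)={2,3,5} D(Y)={2,3,5,6}: no change
Constraint 3 (U < Y) on D(U)={2,3,4,5,6} D(Y)={2,3,5,6}: U {2,3,4,5,6}->{2,3,4,5}; Y {2,3,5,6}->{3,5,6}
So after constraint 3: D(Z) = {2,3,5}

Answer: {2,3,5}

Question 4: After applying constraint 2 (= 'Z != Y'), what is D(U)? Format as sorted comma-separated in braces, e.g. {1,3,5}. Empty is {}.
Constraint 1 (Z != U) on D(Z)={2,3,5} D(U)={2,3,4,5,6}: no change
Constraint 2 (Z != Y) on D(Z)={2,3,5} D(Y)={2,3,5,6}: no change
So after constraint 2: D(U) = {2,3,4,5,6}

Answer: {2,3,4,5,6}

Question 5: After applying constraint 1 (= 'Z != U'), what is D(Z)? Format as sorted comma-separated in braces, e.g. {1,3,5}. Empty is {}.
Constraint 1 (Z != U) on D(Z)={2,3,5} D(U)={2,3,4,5,6}: no change
So after constraint 1: D(Z) = {2,3,5}

Answer: {2,3,5}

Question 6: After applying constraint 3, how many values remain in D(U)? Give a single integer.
Constraint 1 (Z != U) on D(Z)={2,3,5} D(U)={2,3,4,5,6}: no change
Constraint 2 (Z != Y) on D(Z)={2,3,5} D(Y)={2,3,5,6}: no change
Constraint 3 (U < Y) on D(U)={2,3,4,5,6} D(Y)={2,3,5,6}: U {2,3,4,5,6}->{2,3,4,5}; Y {2,3,5,6}->{3,5,6}
So after constraint 3: D(U)={2,3,4,5}, size = 4

Answer: 4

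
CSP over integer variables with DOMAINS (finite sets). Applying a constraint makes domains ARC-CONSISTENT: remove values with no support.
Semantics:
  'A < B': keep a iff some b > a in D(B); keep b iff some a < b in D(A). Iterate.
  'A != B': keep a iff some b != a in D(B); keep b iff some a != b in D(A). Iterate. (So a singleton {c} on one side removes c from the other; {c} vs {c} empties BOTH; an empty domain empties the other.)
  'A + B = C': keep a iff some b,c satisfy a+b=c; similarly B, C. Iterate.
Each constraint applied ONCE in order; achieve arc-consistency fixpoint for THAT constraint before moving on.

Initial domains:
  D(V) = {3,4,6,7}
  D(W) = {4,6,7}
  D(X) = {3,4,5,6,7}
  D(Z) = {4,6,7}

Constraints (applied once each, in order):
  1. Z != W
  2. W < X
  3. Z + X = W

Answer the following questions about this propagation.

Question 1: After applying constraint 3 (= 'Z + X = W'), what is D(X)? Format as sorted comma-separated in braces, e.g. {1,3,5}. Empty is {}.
Constraint 1 (Z != W) on D(Z)={4,6,7} D(W)={4,6,7}: no change
Constraint 2 (W < X) on D(W)={4,6,7} D(X)={3,4,5,6,7}: W {4,6,7}->{4,6}; X {3,4,5,6,7}->{5,6,7}
Constraint 3 (Z + X = W) on D(Z)={4,6,7} D(X)={5,6,7} D(W)={4,6}: Z {4,6,7}->{}; X {5,6,7}->{}; W {4,6}->{}
So after constraint 3: D(X) = {}

Answer: {}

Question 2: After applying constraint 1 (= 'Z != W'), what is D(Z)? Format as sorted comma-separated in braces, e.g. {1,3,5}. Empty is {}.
Answer: {4,6,7}

Derivation:
Constraint 1 (Z != W) on D(Z)={4,6,7} D(W)={4,6,7}: no change
So after constraint 1: D(Z) = {4,6,7}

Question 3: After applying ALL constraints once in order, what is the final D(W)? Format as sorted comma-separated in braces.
Constraint 1 (Z != W) on D(Z)={4,6,7} D(W)={4,6,7}: no change
Constraint 2 (W < X) on D(W)={4,6,7} D(X)={3,4,5,6,7}: W {4,6,7}->{4,6}; X {3,4,5,6,7}->{5,6,7}
Constraint 3 (Z + X = W) on D(Z)={4,6,7} D(X)={5,6,7} D(W)={4,6}: Z {4,6,7}->{}; X {5,6,7}->{}; W {4,6}->{}
So after all 3 constraints: D(W) = {}

Answer: {}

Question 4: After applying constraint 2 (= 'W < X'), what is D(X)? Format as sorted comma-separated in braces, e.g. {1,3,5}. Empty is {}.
Answer: {5,6,7}

Derivation:
Constraint 1 (Z != W) on D(Z)={4,6,7} D(W)={4,6,7}: no change
Constraint 2 (W < X) on D(W)={4,6,7} D(X)={3,4,5,6,7}: W {4,6,7}->{4,6}; X {3,4,5,6,7}->{5,6,7}
So after constraint 2: D(X) = {5,6,7}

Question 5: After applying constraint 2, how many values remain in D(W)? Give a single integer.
Answer: 2

Derivation:
Constraint 1 (Z != W) on D(Z)={4,6,7} D(W)={4,6,7}: no change
Constraint 2 (W < X) on D(W)={4,6,7} D(X)={3,4,5,6,7}: W {4,6,7}->{4,6}; X {3,4,5,6,7}->{5,6,7}
So after constraint 2: D(W)={4,6}, size = 2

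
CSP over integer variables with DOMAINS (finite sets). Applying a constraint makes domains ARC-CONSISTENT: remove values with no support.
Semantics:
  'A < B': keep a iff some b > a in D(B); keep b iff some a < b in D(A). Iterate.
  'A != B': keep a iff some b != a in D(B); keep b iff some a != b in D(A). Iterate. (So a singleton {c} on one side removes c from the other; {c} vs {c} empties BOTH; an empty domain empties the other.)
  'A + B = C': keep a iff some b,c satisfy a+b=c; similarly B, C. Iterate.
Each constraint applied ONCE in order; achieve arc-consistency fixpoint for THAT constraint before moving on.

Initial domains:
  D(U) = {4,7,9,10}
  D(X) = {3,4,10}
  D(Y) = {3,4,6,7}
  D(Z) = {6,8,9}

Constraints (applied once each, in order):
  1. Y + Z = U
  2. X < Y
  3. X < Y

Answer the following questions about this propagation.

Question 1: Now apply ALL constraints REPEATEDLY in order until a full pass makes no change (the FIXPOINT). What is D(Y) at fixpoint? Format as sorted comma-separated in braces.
Answer: {4}

Derivation:
pass 0 (initial): D(Y)={3,4,6,7}
pass 1: U {4,7,9,10}->{9,10}; X {3,4,10}->{3}; Y {3,4,6,7}->{4}; Z {6,8,9}->{6}
pass 2: U {9,10}->{10}
pass 3: no change
Fixpoint after 3 passes: D(Y) = {4}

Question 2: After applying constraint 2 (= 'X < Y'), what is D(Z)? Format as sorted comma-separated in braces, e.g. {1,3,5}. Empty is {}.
Answer: {6}

Derivation:
Constraint 1 (Y + Z = U) on D(Y)={3,4,6,7} D(Z)={6,8,9} D(U)={4,7,9,10}: Y {3,4,6,7}->{3,4}; Z {6,8,9}->{6}; U {4,7,9,10}->{9,10}
Constraint 2 (X < Y) on D(X)={3,4,10} D(Y)={3,4}: X {3,4,10}->{3}; Y {3,4}->{4}
So after constraint 2: D(Z) = {6}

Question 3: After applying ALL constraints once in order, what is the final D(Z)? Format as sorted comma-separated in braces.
Constraint 1 (Y + Z = U) on D(Y)={3,4,6,7} D(Z)={6,8,9} D(U)={4,7,9,10}: Y {3,4,6,7}->{3,4}; Z {6,8,9}->{6}; U {4,7,9,10}->{9,10}
Constraint 2 (X < Y) on D(X)={3,4,10} D(Y)={3,4}: X {3,4,10}->{3}; Y {3,4}->{4}
Constraint 3 (X < Y) on D(X)={3} D(Y)={4}: no change
So after all 3 constraints: D(Z) = {6}

Answer: {6}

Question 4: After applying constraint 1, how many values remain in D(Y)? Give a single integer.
Answer: 2

Derivation:
Constraint 1 (Y + Z = U) on D(Y)={3,4,6,7} D(Z)={6,8,9} D(U)={4,7,9,10}: Y {3,4,6,7}->{3,4}; Z {6,8,9}->{6}; U {4,7,9,10}->{9,10}
So after constraint 1: D(Y)={3,4}, size = 2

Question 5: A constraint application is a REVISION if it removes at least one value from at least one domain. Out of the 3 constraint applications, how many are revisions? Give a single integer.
Constraint 1 (Y + Z = U) on D(Y)={3,4,6,7} D(Z)={6,8,9} D(U)={4,7,9,10}: Y {3,4,6,7}->{3,4}; Z {6,8,9}->{6}; U {4,7,9,10}->{9,10} => REVISION
Constraint 2 (X < Y) on D(X)={3,4,10} D(Y)={3,4}: X {3,4,10}->{3}; Y {3,4}->{4} => REVISION
Constraint 3 (X < Y) on D(X)={3} D(Y)={4}: no change => not a revision
Total revisions = 2

Answer: 2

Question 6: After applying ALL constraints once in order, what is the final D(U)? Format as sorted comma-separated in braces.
Answer: {9,10}

Derivation:
Constraint 1 (Y + Z = U) on D(Y)={3,4,6,7} D(Z)={6,8,9} D(U)={4,7,9,10}: Y {3,4,6,7}->{3,4}; Z {6,8,9}->{6}; U {4,7,9,10}->{9,10}
Constraint 2 (X < Y) on D(X)={3,4,10} D(Y)={3,4}: X {3,4,10}->{3}; Y {3,4}->{4}
Constraint 3 (X < Y) on D(X)={3} D(Y)={4}: no change
So after all 3 constraints: D(U) = {9,10}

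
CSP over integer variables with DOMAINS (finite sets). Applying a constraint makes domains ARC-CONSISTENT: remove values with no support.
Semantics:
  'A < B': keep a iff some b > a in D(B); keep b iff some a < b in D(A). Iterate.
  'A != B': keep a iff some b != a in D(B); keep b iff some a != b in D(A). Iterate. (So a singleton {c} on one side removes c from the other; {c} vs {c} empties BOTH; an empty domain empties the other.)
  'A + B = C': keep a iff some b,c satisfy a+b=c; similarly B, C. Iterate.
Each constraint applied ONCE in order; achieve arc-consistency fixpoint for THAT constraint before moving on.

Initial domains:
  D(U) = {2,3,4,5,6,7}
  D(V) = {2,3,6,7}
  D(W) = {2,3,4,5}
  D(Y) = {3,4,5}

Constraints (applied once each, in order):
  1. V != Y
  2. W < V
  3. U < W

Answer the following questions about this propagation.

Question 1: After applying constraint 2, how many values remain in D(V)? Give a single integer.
Constraint 1 (V != Y) on D(V)={2,3,6,7} D(Y)={3,4,5}: no change
Constraint 2 (W < V) on D(W)={2,3,4,5} D(V)={2,3,6,7}: V {2,3,6,7}->{3,6,7}
So after constraint 2: D(V)={3,6,7}, size = 3

Answer: 3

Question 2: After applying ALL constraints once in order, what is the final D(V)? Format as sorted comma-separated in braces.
Constraint 1 (V != Y) on D(V)={2,3,6,7} D(Y)={3,4,5}: no change
Constraint 2 (W < V) on D(W)={2,3,4,5} D(V)={2,3,6,7}: V {2,3,6,7}->{3,6,7}
Constraint 3 (U < W) on D(U)={2,3,4,5,6,7} D(W)={2,3,4,5}: U {2,3,4,5,6,7}->{2,3,4}; W {2,3,4,5}->{3,4,5}
So after all 3 constraints: D(V) = {3,6,7}

Answer: {3,6,7}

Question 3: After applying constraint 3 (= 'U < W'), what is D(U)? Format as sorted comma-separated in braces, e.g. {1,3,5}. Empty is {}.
Constraint 1 (V != Y) on D(V)={2,3,6,7} D(Y)={3,4,5}: no change
Constraint 2 (W < V) on D(W)={2,3,4,5} D(V)={2,3,6,7}: V {2,3,6,7}->{3,6,7}
Constraint 3 (U < W) on D(U)={2,3,4,5,6,7} D(W)={2,3,4,5}: U {2,3,4,5,6,7}->{2,3,4}; W {2,3,4,5}->{3,4,5}
So after constraint 3: D(U) = {2,3,4}

Answer: {2,3,4}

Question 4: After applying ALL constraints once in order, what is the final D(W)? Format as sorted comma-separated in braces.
Constraint 1 (V != Y) on D(V)={2,3,6,7} D(Y)={3,4,5}: no change
Constraint 2 (W < V) on D(W)={2,3,4,5} D(V)={2,3,6,7}: V {2,3,6,7}->{3,6,7}
Constraint 3 (U < W) on D(U)={2,3,4,5,6,7} D(W)={2,3,4,5}: U {2,3,4,5,6,7}->{2,3,4}; W {2,3,4,5}->{3,4,5}
So after all 3 constraints: D(W) = {3,4,5}

Answer: {3,4,5}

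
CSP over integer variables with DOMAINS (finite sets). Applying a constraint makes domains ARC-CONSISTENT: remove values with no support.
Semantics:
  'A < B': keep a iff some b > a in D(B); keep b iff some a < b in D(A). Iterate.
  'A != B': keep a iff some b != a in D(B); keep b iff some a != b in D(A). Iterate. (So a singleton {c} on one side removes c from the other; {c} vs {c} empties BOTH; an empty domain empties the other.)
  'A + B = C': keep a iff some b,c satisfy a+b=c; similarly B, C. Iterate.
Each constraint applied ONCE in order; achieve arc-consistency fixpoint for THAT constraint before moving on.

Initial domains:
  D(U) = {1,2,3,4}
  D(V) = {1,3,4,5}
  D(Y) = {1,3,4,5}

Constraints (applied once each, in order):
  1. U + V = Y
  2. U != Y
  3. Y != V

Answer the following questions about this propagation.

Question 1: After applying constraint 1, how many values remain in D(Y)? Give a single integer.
Constraint 1 (U + V = Y) on D(U)={1,2,3,4} D(V)={1,3,4,5} D(Y)={1,3,4,5}: V {1,3,4,5}->{1,3,4}; Y {1,3,4,5}->{3,4,5}
So after constraint 1: D(Y)={3,4,5}, size = 3

Answer: 3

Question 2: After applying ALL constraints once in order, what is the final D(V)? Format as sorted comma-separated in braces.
Constraint 1 (U + V = Y) on D(U)={1,2,3,4} D(V)={1,3,4,5} D(Y)={1,3,4,5}: V {1,3,4,5}->{1,3,4}; Y {1,3,4,5}->{3,4,5}
Constraint 2 (U != Y) on D(U)={1,2,3,4} D(Y)={3,4,5}: no change
Constraint 3 (Y != V) on D(Y)={3,4,5} D(V)={1,3,4}: no change
So after all 3 constraints: D(V) = {1,3,4}

Answer: {1,3,4}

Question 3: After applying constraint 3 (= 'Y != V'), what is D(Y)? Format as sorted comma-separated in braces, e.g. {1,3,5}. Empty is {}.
Constraint 1 (U + V = Y) on D(U)={1,2,3,4} D(V)={1,3,4,5} D(Y)={1,3,4,5}: V {1,3,4,5}->{1,3,4}; Y {1,3,4,5}->{3,4,5}
Constraint 2 (U != Y) on D(U)={1,2,3,4} D(Y)={3,4,5}: no change
Constraint 3 (Y != V) on D(Y)={3,4,5} D(V)={1,3,4}: no change
So after constraint 3: D(Y) = {3,4,5}

Answer: {3,4,5}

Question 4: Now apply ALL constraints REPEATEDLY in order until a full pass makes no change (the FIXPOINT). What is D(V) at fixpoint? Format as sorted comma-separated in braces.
pass 0 (initial): D(V)={1,3,4,5}
pass 1: V {1,3,4,5}->{1,3,4}; Y {1,3,4,5}->{3,4,5}
pass 2: no change
Fixpoint after 2 passes: D(V) = {1,3,4}

Answer: {1,3,4}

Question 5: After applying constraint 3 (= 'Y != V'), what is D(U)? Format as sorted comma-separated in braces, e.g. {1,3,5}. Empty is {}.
Constraint 1 (U + V = Y) on D(U)={1,2,3,4} D(V)={1,3,4,5} D(Y)={1,3,4,5}: V {1,3,4,5}->{1,3,4}; Y {1,3,4,5}->{3,4,5}
Constraint 2 (U != Y) on D(U)={1,2,3,4} D(Y)={3,4,5}: no change
Constraint 3 (Y != V) on D(Y)={3,4,5} D(V)={1,3,4}: no change
So after constraint 3: D(U) = {1,2,3,4}

Answer: {1,2,3,4}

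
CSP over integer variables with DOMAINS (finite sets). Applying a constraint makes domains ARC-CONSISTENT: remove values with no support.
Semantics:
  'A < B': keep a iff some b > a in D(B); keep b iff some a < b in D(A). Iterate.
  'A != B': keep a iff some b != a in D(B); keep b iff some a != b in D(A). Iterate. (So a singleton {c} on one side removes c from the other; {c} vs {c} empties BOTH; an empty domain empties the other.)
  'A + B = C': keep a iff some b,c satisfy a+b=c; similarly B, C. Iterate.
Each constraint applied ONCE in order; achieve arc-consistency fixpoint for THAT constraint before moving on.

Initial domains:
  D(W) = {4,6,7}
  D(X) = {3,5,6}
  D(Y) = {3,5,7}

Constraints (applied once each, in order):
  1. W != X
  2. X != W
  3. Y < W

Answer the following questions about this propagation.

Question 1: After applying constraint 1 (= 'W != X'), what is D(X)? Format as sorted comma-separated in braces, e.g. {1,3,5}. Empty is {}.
Answer: {3,5,6}

Derivation:
Constraint 1 (W != X) on D(W)={4,6,7} D(X)={3,5,6}: no change
So after constraint 1: D(X) = {3,5,6}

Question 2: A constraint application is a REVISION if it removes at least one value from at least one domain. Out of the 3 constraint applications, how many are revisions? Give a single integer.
Constraint 1 (W != X) on D(W)={4,6,7} D(X)={3,5,6}: no change => not a revision
Constraint 2 (X != W) on D(X)={3,5,6} D(W)={4,6,7}: no change => not a revision
Constraint 3 (Y < W) on D(Y)={3,5,7} D(W)={4,6,7}: Y {3,5,7}->{3,5} => REVISION
Total revisions = 1

Answer: 1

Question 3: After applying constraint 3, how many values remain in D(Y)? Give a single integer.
Answer: 2

Derivation:
Constraint 1 (W != X) on D(W)={4,6,7} D(X)={3,5,6}: no change
Constraint 2 (X != W) on D(X)={3,5,6} D(W)={4,6,7}: no change
Constraint 3 (Y < W) on D(Y)={3,5,7} D(W)={4,6,7}: Y {3,5,7}->{3,5}
So after constraint 3: D(Y)={3,5}, size = 2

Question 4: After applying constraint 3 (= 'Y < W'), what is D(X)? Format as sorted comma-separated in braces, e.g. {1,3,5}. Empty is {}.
Constraint 1 (W != X) on D(W)={4,6,7} D(X)={3,5,6}: no change
Constraint 2 (X != W) on D(X)={3,5,6} D(W)={4,6,7}: no change
Constraint 3 (Y < W) on D(Y)={3,5,7} D(W)={4,6,7}: Y {3,5,7}->{3,5}
So after constraint 3: D(X) = {3,5,6}

Answer: {3,5,6}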